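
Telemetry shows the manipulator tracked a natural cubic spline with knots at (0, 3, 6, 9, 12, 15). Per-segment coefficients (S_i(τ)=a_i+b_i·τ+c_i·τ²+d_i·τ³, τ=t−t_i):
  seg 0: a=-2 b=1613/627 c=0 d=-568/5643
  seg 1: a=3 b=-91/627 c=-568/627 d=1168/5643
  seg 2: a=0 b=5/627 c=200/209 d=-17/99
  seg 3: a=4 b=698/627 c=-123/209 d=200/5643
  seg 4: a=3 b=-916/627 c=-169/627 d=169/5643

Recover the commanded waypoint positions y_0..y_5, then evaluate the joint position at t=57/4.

y_0=-2 y_1=3 y_2=0 y_3=4 y_4=3 y_5=-3
S(57/4) = -17529/13376

y_0 = S_0(0) = a_0 = -2
y_1 = S_1(0) = a_1 = 3
y_2 = S_2(0) = a_2 = 0
y_3 = S_3(0) = a_3 = 4
y_4 = S_4(0) = a_4 = 3
y_5 = S_4(3) = -3
t_q=57/4 is in segment 4 (τ=9/4); S_4(τ)=-17529/13376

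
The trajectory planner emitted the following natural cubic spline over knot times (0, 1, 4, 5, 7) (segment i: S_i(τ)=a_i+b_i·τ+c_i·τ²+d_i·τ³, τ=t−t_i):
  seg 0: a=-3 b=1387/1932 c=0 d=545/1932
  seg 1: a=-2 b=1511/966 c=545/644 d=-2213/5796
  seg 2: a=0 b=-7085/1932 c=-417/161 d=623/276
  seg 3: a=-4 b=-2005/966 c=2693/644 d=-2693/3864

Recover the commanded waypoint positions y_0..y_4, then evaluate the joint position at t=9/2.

y_0=-3 y_1=-2 y_2=0 y_3=-4 y_4=3
S(9/2) = -11329/5152

y_0 = S_0(0) = a_0 = -3
y_1 = S_1(0) = a_1 = -2
y_2 = S_2(0) = a_2 = 0
y_3 = S_3(0) = a_3 = -4
y_4 = S_3(2) = 3
t_q=9/2 is in segment 2 (τ=1/2); S_2(τ)=-11329/5152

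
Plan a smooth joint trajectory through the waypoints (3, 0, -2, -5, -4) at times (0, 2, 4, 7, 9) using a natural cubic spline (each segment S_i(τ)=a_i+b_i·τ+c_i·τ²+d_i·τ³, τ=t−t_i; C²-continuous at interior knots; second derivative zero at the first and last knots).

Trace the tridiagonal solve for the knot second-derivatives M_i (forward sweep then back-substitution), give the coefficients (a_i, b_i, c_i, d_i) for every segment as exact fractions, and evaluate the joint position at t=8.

Δ: Δ0=-3/2, Δ1=-1, Δ2=-1, Δ3=1/2
row 1: diag=8, rhs=3; c'=1/4, d'=3/8
row 2: denom=10−2·1/4=19/2; d'=(0−2·3/8)/(19/2)=-3/38
row 3: denom=10−3·6/19=172/19; d'=(9−3·-3/38)/(172/19)=351/344
back: M3=351/344
back: M2=-3/38−6/19·351/344=-69/172
back: M1=3/8−1/4·-69/172=327/688
M: M0=0, M1=327/688, M2=-69/172, M3=351/344, M4=0
seg 0: a=3, c=M0/2=0, d=(M1−M0)/(6·2)=109/2752, b=Δ0−h0·(2M0+M1)/6=-1141/688
seg 1: a=0, c=M1/2=327/1376, d=(M2−M1)/(6·2)=-201/2752, b=Δ1−h1·(2M1+M2)/6=-407/344
seg 2: a=-2, c=M2/2=-69/344, d=(M3−M2)/(6·3)=163/2064, b=Δ2−h2·(2M2+M3)/6=-763/688
seg 3: a=-5, c=M3/2=351/688, d=(M4−M3)/(6·2)=-117/1376, b=Δ3−h3·(2M3+M4)/6=-31/172
t_q=8 → seg 3, τ=1; S=-5+-31/172·τ+351/688·τ²+-117/1376·τ³=-6543/1376

  seg 0: a=3 b=-1141/688 c=0 d=109/2752
  seg 1: a=0 b=-407/344 c=327/1376 d=-201/2752
  seg 2: a=-2 b=-763/688 c=-69/344 d=163/2064
  seg 3: a=-5 b=-31/172 c=351/688 d=-117/1376
S(8) = -6543/1376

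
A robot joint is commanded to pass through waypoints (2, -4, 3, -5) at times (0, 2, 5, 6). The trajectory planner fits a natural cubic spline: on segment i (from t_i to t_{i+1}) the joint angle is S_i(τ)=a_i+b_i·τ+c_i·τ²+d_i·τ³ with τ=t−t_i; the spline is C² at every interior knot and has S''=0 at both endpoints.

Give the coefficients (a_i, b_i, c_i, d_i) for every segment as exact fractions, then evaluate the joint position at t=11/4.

Δ: Δ0=-3, Δ1=7/3, Δ2=-8
row 1: diag=10, rhs=32; c'=3/10, d'=16/5
row 2: denom=8−3·3/10=71/10; d'=(-62−3·16/5)/(71/10)=-716/71
back: M2=-716/71
back: M1=16/5−3/10·-716/71=442/71
M: M0=0, M1=442/71, M2=-716/71, M3=0
seg 0: a=2, c=M0/2=0, d=(M1−M0)/(6·2)=221/426, b=Δ0−h0·(2M0+M1)/6=-1081/213
seg 1: a=-4, c=M1/2=221/71, d=(M2−M1)/(6·3)=-193/213, b=Δ1−h1·(2M1+M2)/6=245/213
seg 2: a=3, c=M2/2=-358/71, d=(M3−M2)/(6·1)=358/213, b=Δ2−h2·(2M2+M3)/6=-988/213
t_q=11/4 → seg 1, τ=3/4; S=-4+245/213·τ+221/71·τ²+-193/213·τ³=-8037/4544

  seg 0: a=2 b=-1081/213 c=0 d=221/426
  seg 1: a=-4 b=245/213 c=221/71 d=-193/213
  seg 2: a=3 b=-988/213 c=-358/71 d=358/213
S(11/4) = -8037/4544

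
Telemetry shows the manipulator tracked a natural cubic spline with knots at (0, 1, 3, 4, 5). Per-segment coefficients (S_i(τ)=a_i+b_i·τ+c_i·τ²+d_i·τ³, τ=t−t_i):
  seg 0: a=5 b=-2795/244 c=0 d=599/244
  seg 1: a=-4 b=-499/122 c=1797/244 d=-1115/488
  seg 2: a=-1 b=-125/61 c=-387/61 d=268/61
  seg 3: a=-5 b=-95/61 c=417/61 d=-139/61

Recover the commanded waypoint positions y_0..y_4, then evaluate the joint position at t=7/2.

y_0 = S_0(0) = a_0 = 5
y_1 = S_1(0) = a_1 = -4
y_2 = S_2(0) = a_2 = -1
y_3 = S_3(0) = a_3 = -5
y_4 = S_3(1) = -2
t_q=7/2 is in segment 2 (τ=1/2); S_2(τ)=-747/244

y_0=5 y_1=-4 y_2=-1 y_3=-5 y_4=-2
S(7/2) = -747/244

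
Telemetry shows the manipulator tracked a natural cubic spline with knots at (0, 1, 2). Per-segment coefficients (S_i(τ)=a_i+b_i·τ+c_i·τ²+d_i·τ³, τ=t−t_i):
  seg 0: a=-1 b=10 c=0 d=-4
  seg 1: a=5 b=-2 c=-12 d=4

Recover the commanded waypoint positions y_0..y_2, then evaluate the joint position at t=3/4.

y_0=-1 y_1=5 y_2=-5
S(3/4) = 77/16

y_0 = S_0(0) = a_0 = -1
y_1 = S_1(0) = a_1 = 5
y_2 = S_1(1) = -5
t_q=3/4 is in segment 0 (τ=3/4); S_0(τ)=77/16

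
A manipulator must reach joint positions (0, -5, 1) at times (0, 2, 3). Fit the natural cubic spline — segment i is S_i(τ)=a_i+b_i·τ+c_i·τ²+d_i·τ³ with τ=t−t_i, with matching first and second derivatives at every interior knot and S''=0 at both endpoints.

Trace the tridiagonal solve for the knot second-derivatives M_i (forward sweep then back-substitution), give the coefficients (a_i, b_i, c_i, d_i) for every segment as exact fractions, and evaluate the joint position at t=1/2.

Δ: Δ0=-5/2, Δ1=6
row 1: diag=6, rhs=51; c'=1/6, d'=17/2
back: M1=17/2
M: M0=0, M1=17/2, M2=0
seg 0: a=0, c=M0/2=0, d=(M1−M0)/(6·2)=17/24, b=Δ0−h0·(2M0+M1)/6=-16/3
seg 1: a=-5, c=M1/2=17/4, d=(M2−M1)/(6·1)=-17/12, b=Δ1−h1·(2M1+M2)/6=19/6
t_q=1/2 → seg 0, τ=1/2; S=0+-16/3·τ+0·τ²+17/24·τ³=-165/64

  seg 0: a=0 b=-16/3 c=0 d=17/24
  seg 1: a=-5 b=19/6 c=17/4 d=-17/12
S(1/2) = -165/64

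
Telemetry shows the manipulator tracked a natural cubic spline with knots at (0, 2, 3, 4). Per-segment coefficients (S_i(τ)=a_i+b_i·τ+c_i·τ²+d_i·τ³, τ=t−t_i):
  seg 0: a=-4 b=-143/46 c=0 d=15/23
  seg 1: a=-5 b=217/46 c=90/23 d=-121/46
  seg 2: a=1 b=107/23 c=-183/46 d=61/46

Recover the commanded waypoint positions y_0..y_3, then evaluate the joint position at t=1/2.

y_0=-4 y_1=-5 y_2=1 y_3=3
S(1/2) = -1007/184

y_0 = S_0(0) = a_0 = -4
y_1 = S_1(0) = a_1 = -5
y_2 = S_2(0) = a_2 = 1
y_3 = S_2(1) = 3
t_q=1/2 is in segment 0 (τ=1/2); S_0(τ)=-1007/184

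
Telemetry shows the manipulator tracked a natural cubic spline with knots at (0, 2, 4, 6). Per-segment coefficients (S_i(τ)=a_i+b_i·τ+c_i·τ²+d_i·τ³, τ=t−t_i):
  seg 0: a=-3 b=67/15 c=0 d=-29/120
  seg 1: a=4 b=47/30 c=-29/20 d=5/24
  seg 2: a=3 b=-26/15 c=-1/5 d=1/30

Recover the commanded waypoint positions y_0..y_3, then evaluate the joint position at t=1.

y_0=-3 y_1=4 y_2=3 y_3=-1
S(1) = 49/40

y_0 = S_0(0) = a_0 = -3
y_1 = S_1(0) = a_1 = 4
y_2 = S_2(0) = a_2 = 3
y_3 = S_2(2) = -1
t_q=1 is in segment 0 (τ=1); S_0(τ)=49/40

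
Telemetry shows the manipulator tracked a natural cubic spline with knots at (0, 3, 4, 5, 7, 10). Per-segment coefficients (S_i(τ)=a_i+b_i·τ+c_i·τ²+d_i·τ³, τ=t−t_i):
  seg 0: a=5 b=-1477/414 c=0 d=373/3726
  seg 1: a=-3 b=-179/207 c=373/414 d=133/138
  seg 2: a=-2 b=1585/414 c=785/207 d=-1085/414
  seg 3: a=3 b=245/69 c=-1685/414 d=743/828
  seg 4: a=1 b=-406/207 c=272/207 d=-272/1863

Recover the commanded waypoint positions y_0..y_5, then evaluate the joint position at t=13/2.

y_0 = S_0(0) = a_0 = 5
y_1 = S_1(0) = a_1 = -3
y_2 = S_2(0) = a_2 = -2
y_3 = S_3(0) = a_3 = 3
y_4 = S_4(0) = a_4 = 1
y_5 = S_4(3) = 3
t_q=13/2 is in segment 3 (τ=3/2); S_3(τ)=1617/736

y_0=5 y_1=-3 y_2=-2 y_3=3 y_4=1 y_5=3
S(13/2) = 1617/736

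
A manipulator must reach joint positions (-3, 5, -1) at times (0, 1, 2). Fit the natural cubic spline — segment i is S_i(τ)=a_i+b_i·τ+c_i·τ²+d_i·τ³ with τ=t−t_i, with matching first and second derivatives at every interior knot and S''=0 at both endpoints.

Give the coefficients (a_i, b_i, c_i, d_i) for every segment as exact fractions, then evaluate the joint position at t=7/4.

Δ: Δ0=8, Δ1=-6
row 1: diag=4, rhs=-84; c'=1/4, d'=-21
back: M1=-21
M: M0=0, M1=-21, M2=0
seg 0: a=-3, c=M0/2=0, d=(M1−M0)/(6·1)=-7/2, b=Δ0−h0·(2M0+M1)/6=23/2
seg 1: a=5, c=M1/2=-21/2, d=(M2−M1)/(6·1)=7/2, b=Δ1−h1·(2M1+M2)/6=1
t_q=7/4 → seg 1, τ=3/4; S=5+1·τ+-21/2·τ²+7/2·τ³=169/128

  seg 0: a=-3 b=23/2 c=0 d=-7/2
  seg 1: a=5 b=1 c=-21/2 d=7/2
S(7/4) = 169/128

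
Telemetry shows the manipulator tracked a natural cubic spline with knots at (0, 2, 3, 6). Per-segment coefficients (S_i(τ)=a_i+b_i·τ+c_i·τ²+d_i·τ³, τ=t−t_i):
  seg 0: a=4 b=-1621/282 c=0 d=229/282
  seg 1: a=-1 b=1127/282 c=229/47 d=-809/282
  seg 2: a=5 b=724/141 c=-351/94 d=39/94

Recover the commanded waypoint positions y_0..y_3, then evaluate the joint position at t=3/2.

y_0=4 y_1=-1 y_2=5 y_3=-2
S(3/2) = -1415/752

y_0 = S_0(0) = a_0 = 4
y_1 = S_1(0) = a_1 = -1
y_2 = S_2(0) = a_2 = 5
y_3 = S_2(3) = -2
t_q=3/2 is in segment 0 (τ=3/2); S_0(τ)=-1415/752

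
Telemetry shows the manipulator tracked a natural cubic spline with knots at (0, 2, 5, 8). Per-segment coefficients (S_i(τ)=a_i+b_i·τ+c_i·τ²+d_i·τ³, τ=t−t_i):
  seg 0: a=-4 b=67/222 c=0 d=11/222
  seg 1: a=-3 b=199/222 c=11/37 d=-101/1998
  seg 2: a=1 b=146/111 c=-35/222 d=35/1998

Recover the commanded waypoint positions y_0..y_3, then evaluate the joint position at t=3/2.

y_0 = S_0(0) = a_0 = -4
y_1 = S_1(0) = a_1 = -3
y_2 = S_2(0) = a_2 = 1
y_3 = S_2(3) = 4
t_q=3/2 is in segment 0 (τ=3/2); S_0(τ)=-2001/592

y_0=-4 y_1=-3 y_2=1 y_3=4
S(3/2) = -2001/592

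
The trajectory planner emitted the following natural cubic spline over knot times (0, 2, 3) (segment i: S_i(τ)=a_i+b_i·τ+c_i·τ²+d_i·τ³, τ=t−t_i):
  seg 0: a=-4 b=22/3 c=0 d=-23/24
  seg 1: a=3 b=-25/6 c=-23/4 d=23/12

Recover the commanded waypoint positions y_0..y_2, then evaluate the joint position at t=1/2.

y_0=-4 y_1=3 y_2=-5
S(1/2) = -29/64

y_0 = S_0(0) = a_0 = -4
y_1 = S_1(0) = a_1 = 3
y_2 = S_1(1) = -5
t_q=1/2 is in segment 0 (τ=1/2); S_0(τ)=-29/64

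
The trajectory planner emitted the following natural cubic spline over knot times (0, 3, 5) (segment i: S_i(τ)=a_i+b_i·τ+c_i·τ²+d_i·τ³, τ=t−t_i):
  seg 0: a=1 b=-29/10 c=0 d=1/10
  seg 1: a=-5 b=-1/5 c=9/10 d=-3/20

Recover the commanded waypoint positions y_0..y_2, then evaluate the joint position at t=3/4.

y_0 = S_0(0) = a_0 = 1
y_1 = S_1(0) = a_1 = -5
y_2 = S_1(2) = -3
t_q=3/4 is in segment 0 (τ=3/4); S_0(τ)=-145/128

y_0=1 y_1=-5 y_2=-3
S(3/4) = -145/128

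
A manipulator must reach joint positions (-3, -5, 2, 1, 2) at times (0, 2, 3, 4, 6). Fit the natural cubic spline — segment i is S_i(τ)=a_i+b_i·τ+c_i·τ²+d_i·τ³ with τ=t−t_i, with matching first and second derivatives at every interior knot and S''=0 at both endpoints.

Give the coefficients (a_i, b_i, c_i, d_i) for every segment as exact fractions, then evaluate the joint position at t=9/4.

  seg 0: a=-3 b=-599/132 c=0 d=467/528
  seg 1: a=-5 b=401/66 c=467/88 d=-1157/264
  seg 2: a=2 b=85/24 c=-345/44 d=871/264
  seg 3: a=1 b=-74/33 c=181/88 d=-181/528
S(9/4) = -18123/5632

Δ: Δ0=-1, Δ1=7, Δ2=-1, Δ3=1/2
row 1: diag=6, rhs=48; c'=1/6, d'=8
row 2: denom=4−1·1/6=23/6; d'=(-48−1·8)/(23/6)=-336/23
row 3: denom=6−1·6/23=132/23; d'=(9−1·-336/23)/(132/23)=181/44
back: M3=181/44
back: M2=-336/23−6/23·181/44=-345/22
back: M1=8−1/6·-345/22=467/44
M: M0=0, M1=467/44, M2=-345/22, M3=181/44, M4=0
seg 0: a=-3, c=M0/2=0, d=(M1−M0)/(6·2)=467/528, b=Δ0−h0·(2M0+M1)/6=-599/132
seg 1: a=-5, c=M1/2=467/88, d=(M2−M1)/(6·1)=-1157/264, b=Δ1−h1·(2M1+M2)/6=401/66
seg 2: a=2, c=M2/2=-345/44, d=(M3−M2)/(6·1)=871/264, b=Δ2−h2·(2M2+M3)/6=85/24
seg 3: a=1, c=M3/2=181/88, d=(M4−M3)/(6·2)=-181/528, b=Δ3−h3·(2M3+M4)/6=-74/33
t_q=9/4 → seg 1, τ=1/4; S=-5+401/66·τ+467/88·τ²+-1157/264·τ³=-18123/5632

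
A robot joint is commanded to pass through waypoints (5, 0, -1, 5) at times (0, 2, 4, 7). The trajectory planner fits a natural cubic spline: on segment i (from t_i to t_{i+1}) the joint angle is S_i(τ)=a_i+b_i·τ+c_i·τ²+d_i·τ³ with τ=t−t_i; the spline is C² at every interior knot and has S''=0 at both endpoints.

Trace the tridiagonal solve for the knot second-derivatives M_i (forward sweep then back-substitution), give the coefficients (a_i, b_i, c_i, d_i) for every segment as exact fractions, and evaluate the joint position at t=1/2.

Δ: Δ0=-5/2, Δ1=-1/2, Δ2=2
row 1: diag=8, rhs=12; c'=1/4, d'=3/2
row 2: denom=10−2·1/4=19/2; d'=(15−2·3/2)/(19/2)=24/19
back: M2=24/19
back: M1=3/2−1/4·24/19=45/38
M: M0=0, M1=45/38, M2=24/19, M3=0
seg 0: a=5, c=M0/2=0, d=(M1−M0)/(6·2)=15/152, b=Δ0−h0·(2M0+M1)/6=-55/19
seg 1: a=0, c=M1/2=45/76, d=(M2−M1)/(6·2)=1/152, b=Δ1−h1·(2M1+M2)/6=-65/38
seg 2: a=-1, c=M2/2=12/19, d=(M3−M2)/(6·3)=-4/57, b=Δ2−h2·(2M2+M3)/6=14/19
t_q=1/2 → seg 0, τ=1/2; S=5+-55/19·τ+0·τ²+15/152·τ³=4335/1216

  seg 0: a=5 b=-55/19 c=0 d=15/152
  seg 1: a=0 b=-65/38 c=45/76 d=1/152
  seg 2: a=-1 b=14/19 c=12/19 d=-4/57
S(1/2) = 4335/1216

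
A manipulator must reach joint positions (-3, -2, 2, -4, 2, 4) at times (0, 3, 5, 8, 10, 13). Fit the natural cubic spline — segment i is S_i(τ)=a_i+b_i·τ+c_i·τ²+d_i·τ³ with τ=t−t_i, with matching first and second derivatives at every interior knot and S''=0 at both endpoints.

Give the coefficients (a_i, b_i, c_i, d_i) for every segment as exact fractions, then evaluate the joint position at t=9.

Δ: Δ0=1/3, Δ1=2, Δ2=-2, Δ3=3, Δ4=2/3
row 1: diag=10, rhs=10; c'=1/5, d'=1
row 2: denom=10−2·1/5=48/5; d'=(-24−2·1)/(48/5)=-65/24
row 3: denom=10−3·5/16=145/16; d'=(30−3·-65/24)/(145/16)=122/29
row 4: denom=10−2·32/145=1386/145; d'=(-14−2·122/29)/(1386/145)=-1625/693
back: M4=-1625/693
back: M3=122/29−32/145·-1625/693=3274/693
back: M2=-65/24−5/16·3274/693=-2900/693
back: M1=1−1/5·-2900/693=1273/693
M: M0=0, M1=1273/693, M2=-2900/693, M3=3274/693, M4=-1625/693, M5=0
seg 0: a=-3, c=M0/2=0, d=(M1−M0)/(6·3)=1273/12474, b=Δ0−h0·(2M0+M1)/6=-811/1386
seg 1: a=-2, c=M1/2=1273/1386, d=(M2−M1)/(6·2)=-1391/2772, b=Δ1−h1·(2M1+M2)/6=1504/693
seg 2: a=2, c=M2/2=-1450/693, d=(M3−M2)/(6·3)=49/99, b=Δ2−h2·(2M2+M3)/6=-41/231
seg 3: a=-4, c=M3/2=1637/693, d=(M4−M3)/(6·2)=-1633/2772, b=Δ3−h3·(2M3+M4)/6=146/231
seg 4: a=2, c=M4/2=-1625/1386, d=(M5−M4)/(6·3)=1625/12474, b=Δ4−h4·(2M4+M5)/6=2087/693
t_q=9 → seg 3, τ=1; S=-4+146/231·τ+1637/693·τ²+-1633/2772·τ³=-4421/2772

  seg 0: a=-3 b=-811/1386 c=0 d=1273/12474
  seg 1: a=-2 b=1504/693 c=1273/1386 d=-1391/2772
  seg 2: a=2 b=-41/231 c=-1450/693 d=49/99
  seg 3: a=-4 b=146/231 c=1637/693 d=-1633/2772
  seg 4: a=2 b=2087/693 c=-1625/1386 d=1625/12474
S(9) = -4421/2772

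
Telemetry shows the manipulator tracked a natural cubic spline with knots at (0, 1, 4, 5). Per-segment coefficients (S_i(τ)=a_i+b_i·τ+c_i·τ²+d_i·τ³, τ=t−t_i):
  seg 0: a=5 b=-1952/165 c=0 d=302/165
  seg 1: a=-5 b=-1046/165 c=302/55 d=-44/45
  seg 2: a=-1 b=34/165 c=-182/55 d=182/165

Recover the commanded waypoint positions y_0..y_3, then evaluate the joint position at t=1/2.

y_0 = S_0(0) = a_0 = 5
y_1 = S_1(0) = a_1 = -5
y_2 = S_2(0) = a_2 = -1
y_3 = S_2(1) = -3
t_q=1/2 is in segment 0 (τ=1/2); S_0(τ)=-151/220

y_0=5 y_1=-5 y_2=-1 y_3=-3
S(1/2) = -151/220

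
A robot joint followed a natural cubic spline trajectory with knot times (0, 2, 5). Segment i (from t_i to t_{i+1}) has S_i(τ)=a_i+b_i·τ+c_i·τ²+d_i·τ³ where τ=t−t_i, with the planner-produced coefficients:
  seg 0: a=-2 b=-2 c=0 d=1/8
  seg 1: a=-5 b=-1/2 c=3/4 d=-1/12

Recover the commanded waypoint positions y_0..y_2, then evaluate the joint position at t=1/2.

y_0 = S_0(0) = a_0 = -2
y_1 = S_1(0) = a_1 = -5
y_2 = S_1(3) = -2
t_q=1/2 is in segment 0 (τ=1/2); S_0(τ)=-191/64

y_0=-2 y_1=-5 y_2=-2
S(1/2) = -191/64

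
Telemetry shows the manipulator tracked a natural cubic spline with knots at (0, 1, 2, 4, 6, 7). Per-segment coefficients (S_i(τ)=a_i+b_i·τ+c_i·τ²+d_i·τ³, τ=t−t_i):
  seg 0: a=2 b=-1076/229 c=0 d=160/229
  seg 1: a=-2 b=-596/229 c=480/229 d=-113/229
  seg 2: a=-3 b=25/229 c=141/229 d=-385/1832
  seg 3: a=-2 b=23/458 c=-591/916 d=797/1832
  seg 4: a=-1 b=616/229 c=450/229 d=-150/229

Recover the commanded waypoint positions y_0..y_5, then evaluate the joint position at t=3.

y_0=2 y_1=-2 y_2=-3 y_3=-2 y_4=-1 y_5=3
S(3) = -4553/1832

y_0 = S_0(0) = a_0 = 2
y_1 = S_1(0) = a_1 = -2
y_2 = S_2(0) = a_2 = -3
y_3 = S_3(0) = a_3 = -2
y_4 = S_4(0) = a_4 = -1
y_5 = S_4(1) = 3
t_q=3 is in segment 2 (τ=1); S_2(τ)=-4553/1832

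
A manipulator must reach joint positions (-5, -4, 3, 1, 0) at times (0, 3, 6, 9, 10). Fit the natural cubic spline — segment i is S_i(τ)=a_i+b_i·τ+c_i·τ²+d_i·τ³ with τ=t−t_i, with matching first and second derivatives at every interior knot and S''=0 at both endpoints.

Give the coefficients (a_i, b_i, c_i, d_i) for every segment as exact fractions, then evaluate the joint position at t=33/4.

  seg 0: a=-5 b=-5/12 c=0 d=1/12
  seg 1: a=-4 b=11/6 c=3/4 d=-7/36
  seg 2: a=3 b=13/12 c=-1 d=5/36
  seg 3: a=1 b=-7/6 c=1/4 d=-1/12
S(33/4) = 501/256

Δ: Δ0=1/3, Δ1=7/3, Δ2=-2/3, Δ3=-1
row 1: diag=12, rhs=12; c'=1/4, d'=1
row 2: denom=12−3·1/4=45/4; d'=(-18−3·1)/(45/4)=-28/15
row 3: denom=8−3·4/15=36/5; d'=(-2−3·-28/15)/(36/5)=1/2
back: M3=1/2
back: M2=-28/15−4/15·1/2=-2
back: M1=1−1/4·-2=3/2
M: M0=0, M1=3/2, M2=-2, M3=1/2, M4=0
seg 0: a=-5, c=M0/2=0, d=(M1−M0)/(6·3)=1/12, b=Δ0−h0·(2M0+M1)/6=-5/12
seg 1: a=-4, c=M1/2=3/4, d=(M2−M1)/(6·3)=-7/36, b=Δ1−h1·(2M1+M2)/6=11/6
seg 2: a=3, c=M2/2=-1, d=(M3−M2)/(6·3)=5/36, b=Δ2−h2·(2M2+M3)/6=13/12
seg 3: a=1, c=M3/2=1/4, d=(M4−M3)/(6·1)=-1/12, b=Δ3−h3·(2M3+M4)/6=-7/6
t_q=33/4 → seg 2, τ=9/4; S=3+13/12·τ+-1·τ²+5/36·τ³=501/256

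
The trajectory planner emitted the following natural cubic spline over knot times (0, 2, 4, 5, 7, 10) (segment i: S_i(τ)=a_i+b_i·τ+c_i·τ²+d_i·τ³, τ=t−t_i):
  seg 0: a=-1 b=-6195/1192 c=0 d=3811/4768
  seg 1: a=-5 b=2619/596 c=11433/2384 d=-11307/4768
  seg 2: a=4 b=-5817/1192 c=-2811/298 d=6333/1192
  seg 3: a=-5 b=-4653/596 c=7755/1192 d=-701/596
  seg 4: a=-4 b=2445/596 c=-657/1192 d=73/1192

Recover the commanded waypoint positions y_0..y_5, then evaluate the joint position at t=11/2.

y_0=-1 y_1=-5 y_2=4 y_3=-5 y_4=-4 y_5=5
S(11/2) = -17699/2384

y_0 = S_0(0) = a_0 = -1
y_1 = S_1(0) = a_1 = -5
y_2 = S_2(0) = a_2 = 4
y_3 = S_3(0) = a_3 = -5
y_4 = S_4(0) = a_4 = -4
y_5 = S_4(3) = 5
t_q=11/2 is in segment 3 (τ=1/2); S_3(τ)=-17699/2384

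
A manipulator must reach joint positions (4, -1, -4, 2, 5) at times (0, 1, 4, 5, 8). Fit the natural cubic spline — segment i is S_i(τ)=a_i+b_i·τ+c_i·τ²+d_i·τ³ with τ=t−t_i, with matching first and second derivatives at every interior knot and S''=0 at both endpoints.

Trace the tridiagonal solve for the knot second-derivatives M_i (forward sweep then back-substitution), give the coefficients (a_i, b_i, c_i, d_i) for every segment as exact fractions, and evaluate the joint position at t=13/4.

  seg 0: a=4 b=-743/144 c=0 d=23/144
  seg 1: a=-1 b=-337/72 c=23/48 d=323/1296
  seg 2: a=-4 b=709/144 c=49/18 d=-79/48
  seg 3: a=2 b=391/72 c=-319/144 d=319/1296
S(13/4) = -6417/1024

Δ: Δ0=-5, Δ1=-1, Δ2=6, Δ3=1
row 1: diag=8, rhs=24; c'=3/8, d'=3
row 2: denom=8−3·3/8=55/8; d'=(42−3·3)/(55/8)=24/5
row 3: denom=8−1·8/55=432/55; d'=(-30−1·24/5)/(432/55)=-319/72
back: M3=-319/72
back: M2=24/5−8/55·-319/72=49/9
back: M1=3−3/8·49/9=23/24
M: M0=0, M1=23/24, M2=49/9, M3=-319/72, M4=0
seg 0: a=4, c=M0/2=0, d=(M1−M0)/(6·1)=23/144, b=Δ0−h0·(2M0+M1)/6=-743/144
seg 1: a=-1, c=M1/2=23/48, d=(M2−M1)/(6·3)=323/1296, b=Δ1−h1·(2M1+M2)/6=-337/72
seg 2: a=-4, c=M2/2=49/18, d=(M3−M2)/(6·1)=-79/48, b=Δ2−h2·(2M2+M3)/6=709/144
seg 3: a=2, c=M3/2=-319/144, d=(M4−M3)/(6·3)=319/1296, b=Δ3−h3·(2M3+M4)/6=391/72
t_q=13/4 → seg 1, τ=9/4; S=-1+-337/72·τ+23/48·τ²+323/1296·τ³=-6417/1024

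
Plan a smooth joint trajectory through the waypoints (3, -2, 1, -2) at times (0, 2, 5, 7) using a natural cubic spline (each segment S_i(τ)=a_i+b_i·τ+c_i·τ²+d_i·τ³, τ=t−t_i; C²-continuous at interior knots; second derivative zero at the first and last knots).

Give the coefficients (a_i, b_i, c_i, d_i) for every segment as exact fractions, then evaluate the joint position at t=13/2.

Δ: Δ0=-5/2, Δ1=1, Δ2=-3/2
row 1: diag=10, rhs=21; c'=3/10, d'=21/10
row 2: denom=10−3·3/10=91/10; d'=(-15−3·21/10)/(91/10)=-213/91
back: M2=-213/91
back: M1=21/10−3/10·-213/91=255/91
M: M0=0, M1=255/91, M2=-213/91, M3=0
seg 0: a=3, c=M0/2=0, d=(M1−M0)/(6·2)=85/364, b=Δ0−h0·(2M0+M1)/6=-625/182
seg 1: a=-2, c=M1/2=255/182, d=(M2−M1)/(6·3)=-2/7, b=Δ1−h1·(2M1+M2)/6=-115/182
seg 2: a=1, c=M2/2=-213/182, d=(M3−M2)/(6·2)=71/364, b=Δ2−h2·(2M2+M3)/6=11/182
t_q=13/2 → seg 2, τ=3/2; S=1+11/182·τ+-213/182·τ²+71/364·τ³=-2575/2912

  seg 0: a=3 b=-625/182 c=0 d=85/364
  seg 1: a=-2 b=-115/182 c=255/182 d=-2/7
  seg 2: a=1 b=11/182 c=-213/182 d=71/364
S(13/2) = -2575/2912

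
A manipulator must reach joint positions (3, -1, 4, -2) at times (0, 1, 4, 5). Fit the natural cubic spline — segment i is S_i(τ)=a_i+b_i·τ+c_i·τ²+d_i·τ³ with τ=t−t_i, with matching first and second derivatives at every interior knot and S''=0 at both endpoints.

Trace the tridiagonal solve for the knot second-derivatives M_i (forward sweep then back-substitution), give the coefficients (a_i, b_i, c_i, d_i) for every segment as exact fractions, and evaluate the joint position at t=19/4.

Δ: Δ0=-4, Δ1=5/3, Δ2=-6
row 1: diag=8, rhs=34; c'=3/8, d'=17/4
row 2: denom=8−3·3/8=55/8; d'=(-46−3·17/4)/(55/8)=-94/11
back: M2=-94/11
back: M1=17/4−3/8·-94/11=82/11
M: M0=0, M1=82/11, M2=-94/11, M3=0
seg 0: a=3, c=M0/2=0, d=(M1−M0)/(6·1)=41/33, b=Δ0−h0·(2M0+M1)/6=-173/33
seg 1: a=-1, c=M1/2=41/11, d=(M2−M1)/(6·3)=-8/9, b=Δ1−h1·(2M1+M2)/6=-50/33
seg 2: a=4, c=M2/2=-47/11, d=(M3−M2)/(6·1)=47/33, b=Δ2−h2·(2M2+M3)/6=-104/33
t_q=19/4 → seg 2, τ=3/4; S=4+-104/33·τ+-47/11·τ²+47/33·τ³=-117/704

  seg 0: a=3 b=-173/33 c=0 d=41/33
  seg 1: a=-1 b=-50/33 c=41/11 d=-8/9
  seg 2: a=4 b=-104/33 c=-47/11 d=47/33
S(19/4) = -117/704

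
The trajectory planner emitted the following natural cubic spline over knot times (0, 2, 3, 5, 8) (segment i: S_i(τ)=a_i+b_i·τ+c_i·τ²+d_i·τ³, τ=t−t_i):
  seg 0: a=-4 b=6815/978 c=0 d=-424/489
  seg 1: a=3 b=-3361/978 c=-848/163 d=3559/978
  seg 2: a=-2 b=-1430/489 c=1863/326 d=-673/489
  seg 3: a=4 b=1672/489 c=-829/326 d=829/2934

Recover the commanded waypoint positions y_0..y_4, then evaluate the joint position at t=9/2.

y_0 = S_0(0) = a_0 = -4
y_1 = S_1(0) = a_1 = 3
y_2 = S_2(0) = a_2 = -2
y_3 = S_3(0) = a_3 = 4
y_4 = S_3(3) = -1
t_q=9/2 is in segment 2 (τ=3/2); S_2(τ)=1191/652

y_0=-4 y_1=3 y_2=-2 y_3=4 y_4=-1
S(9/2) = 1191/652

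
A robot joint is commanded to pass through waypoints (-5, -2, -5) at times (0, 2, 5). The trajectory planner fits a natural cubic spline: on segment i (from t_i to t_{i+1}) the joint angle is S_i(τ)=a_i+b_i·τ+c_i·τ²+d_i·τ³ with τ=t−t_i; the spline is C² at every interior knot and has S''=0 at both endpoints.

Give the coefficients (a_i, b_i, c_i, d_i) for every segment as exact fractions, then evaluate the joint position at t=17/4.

  seg 0: a=-5 b=2 c=0 d=-1/8
  seg 1: a=-2 b=1/2 c=-3/4 d=1/12
S(17/4) = -953/256

Δ: Δ0=3/2, Δ1=-1
row 1: diag=10, rhs=-15; c'=3/10, d'=-3/2
back: M1=-3/2
M: M0=0, M1=-3/2, M2=0
seg 0: a=-5, c=M0/2=0, d=(M1−M0)/(6·2)=-1/8, b=Δ0−h0·(2M0+M1)/6=2
seg 1: a=-2, c=M1/2=-3/4, d=(M2−M1)/(6·3)=1/12, b=Δ1−h1·(2M1+M2)/6=1/2
t_q=17/4 → seg 1, τ=9/4; S=-2+1/2·τ+-3/4·τ²+1/12·τ³=-953/256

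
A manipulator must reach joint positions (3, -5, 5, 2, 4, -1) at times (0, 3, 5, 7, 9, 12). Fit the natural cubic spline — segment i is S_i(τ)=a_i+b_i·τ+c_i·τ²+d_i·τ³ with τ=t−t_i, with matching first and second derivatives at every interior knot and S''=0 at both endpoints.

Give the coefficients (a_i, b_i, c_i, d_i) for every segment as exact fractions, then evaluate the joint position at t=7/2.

  seg 0: a=3 b=-3841/672 c=0 d=683/2016
  seg 1: a=-5 b=1153/336 c=683/224 d=-761/672
  seg 2: a=5 b=685/336 c=-839/224 d=83/84
  seg 3: a=2 b=-365/336 c=489/224 d=-383/672
  seg 4: a=4 b=271/336 c=-277/224 d=277/2016
S(7/2) = -4773/1792

Δ: Δ0=-8/3, Δ1=5, Δ2=-3/2, Δ3=1, Δ4=-5/3
row 1: diag=10, rhs=46; c'=1/5, d'=23/5
row 2: denom=8−2·1/5=38/5; d'=(-39−2·23/5)/(38/5)=-241/38
row 3: denom=8−2·5/19=142/19; d'=(15−2·-241/38)/(142/19)=263/71
row 4: denom=10−2·19/71=672/71; d'=(-16−2·263/71)/(672/71)=-277/112
back: M4=-277/112
back: M3=263/71−19/71·-277/112=489/112
back: M2=-241/38−5/19·489/112=-839/112
back: M1=23/5−1/5·-839/112=683/112
M: M0=0, M1=683/112, M2=-839/112, M3=489/112, M4=-277/112, M5=0
seg 0: a=3, c=M0/2=0, d=(M1−M0)/(6·3)=683/2016, b=Δ0−h0·(2M0+M1)/6=-3841/672
seg 1: a=-5, c=M1/2=683/224, d=(M2−M1)/(6·2)=-761/672, b=Δ1−h1·(2M1+M2)/6=1153/336
seg 2: a=5, c=M2/2=-839/224, d=(M3−M2)/(6·2)=83/84, b=Δ2−h2·(2M2+M3)/6=685/336
seg 3: a=2, c=M3/2=489/224, d=(M4−M3)/(6·2)=-383/672, b=Δ3−h3·(2M3+M4)/6=-365/336
seg 4: a=4, c=M4/2=-277/224, d=(M5−M4)/(6·3)=277/2016, b=Δ4−h4·(2M4+M5)/6=271/336
t_q=7/2 → seg 1, τ=1/2; S=-5+1153/336·τ+683/224·τ²+-761/672·τ³=-4773/1792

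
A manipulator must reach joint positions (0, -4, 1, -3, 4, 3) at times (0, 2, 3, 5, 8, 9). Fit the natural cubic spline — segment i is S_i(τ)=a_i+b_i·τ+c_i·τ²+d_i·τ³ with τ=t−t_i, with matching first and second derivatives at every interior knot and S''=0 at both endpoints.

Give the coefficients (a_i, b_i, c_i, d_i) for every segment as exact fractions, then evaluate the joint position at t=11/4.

  seg 0: a=0 b=-33824/6879 c=0 d=10033/13758
  seg 1: a=-4 b=26374/6879 c=10033/2293 d=-22078/6879
  seg 2: a=1 b=20338/6879 c=-12045/2293 d=19087/13758
  seg 3: a=-3 b=-9680/6879 c=7042/2293 d=-4183/6879
  seg 4: a=4 b=4135/6879 c=-5507/2293 d=5507/6879
S(11/4) = -1269/73376

Δ: Δ0=-2, Δ1=5, Δ2=-2, Δ3=7/3, Δ4=-1
row 1: diag=6, rhs=42; c'=1/6, d'=7
row 2: denom=6−1·1/6=35/6; d'=(-42−1·7)/(35/6)=-42/5
row 3: denom=10−2·12/35=326/35; d'=(26−2·-42/5)/(326/35)=749/163
row 4: denom=8−3·105/326=2293/326; d'=(-20−3·749/163)/(2293/326)=-11014/2293
back: M4=-11014/2293
back: M3=749/163−105/326·-11014/2293=14084/2293
back: M2=-42/5−12/35·14084/2293=-24090/2293
back: M1=7−1/6·-24090/2293=20066/2293
M: M0=0, M1=20066/2293, M2=-24090/2293, M3=14084/2293, M4=-11014/2293, M5=0
seg 0: a=0, c=M0/2=0, d=(M1−M0)/(6·2)=10033/13758, b=Δ0−h0·(2M0+M1)/6=-33824/6879
seg 1: a=-4, c=M1/2=10033/2293, d=(M2−M1)/(6·1)=-22078/6879, b=Δ1−h1·(2M1+M2)/6=26374/6879
seg 2: a=1, c=M2/2=-12045/2293, d=(M3−M2)/(6·2)=19087/13758, b=Δ2−h2·(2M2+M3)/6=20338/6879
seg 3: a=-3, c=M3/2=7042/2293, d=(M4−M3)/(6·3)=-4183/6879, b=Δ3−h3·(2M3+M4)/6=-9680/6879
seg 4: a=4, c=M4/2=-5507/2293, d=(M5−M4)/(6·1)=5507/6879, b=Δ4−h4·(2M4+M5)/6=4135/6879
t_q=11/4 → seg 1, τ=3/4; S=-4+26374/6879·τ+10033/2293·τ²+-22078/6879·τ³=-1269/73376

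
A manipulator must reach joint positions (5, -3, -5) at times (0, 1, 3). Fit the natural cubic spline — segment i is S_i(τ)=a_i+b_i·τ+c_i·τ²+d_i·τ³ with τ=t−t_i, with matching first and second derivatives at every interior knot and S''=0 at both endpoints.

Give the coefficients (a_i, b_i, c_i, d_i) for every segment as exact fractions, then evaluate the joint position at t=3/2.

Δ: Δ0=-8, Δ1=-1
row 1: diag=6, rhs=42; c'=1/3, d'=7
back: M1=7
M: M0=0, M1=7, M2=0
seg 0: a=5, c=M0/2=0, d=(M1−M0)/(6·1)=7/6, b=Δ0−h0·(2M0+M1)/6=-55/6
seg 1: a=-3, c=M1/2=7/2, d=(M2−M1)/(6·2)=-7/12, b=Δ1−h1·(2M1+M2)/6=-17/3
t_q=3/2 → seg 1, τ=1/2; S=-3+-17/3·τ+7/2·τ²+-7/12·τ³=-161/32

  seg 0: a=5 b=-55/6 c=0 d=7/6
  seg 1: a=-3 b=-17/3 c=7/2 d=-7/12
S(3/2) = -161/32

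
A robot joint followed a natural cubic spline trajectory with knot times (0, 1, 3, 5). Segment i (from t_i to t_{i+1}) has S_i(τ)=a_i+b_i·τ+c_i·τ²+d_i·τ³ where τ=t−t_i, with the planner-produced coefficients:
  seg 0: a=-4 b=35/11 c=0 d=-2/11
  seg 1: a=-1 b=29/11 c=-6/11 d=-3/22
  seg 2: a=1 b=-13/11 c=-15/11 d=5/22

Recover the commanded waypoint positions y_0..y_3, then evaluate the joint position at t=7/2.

y_0=-4 y_1=-1 y_2=1 y_3=-5
S(7/2) = 17/176

y_0 = S_0(0) = a_0 = -4
y_1 = S_1(0) = a_1 = -1
y_2 = S_2(0) = a_2 = 1
y_3 = S_2(2) = -5
t_q=7/2 is in segment 2 (τ=1/2); S_2(τ)=17/176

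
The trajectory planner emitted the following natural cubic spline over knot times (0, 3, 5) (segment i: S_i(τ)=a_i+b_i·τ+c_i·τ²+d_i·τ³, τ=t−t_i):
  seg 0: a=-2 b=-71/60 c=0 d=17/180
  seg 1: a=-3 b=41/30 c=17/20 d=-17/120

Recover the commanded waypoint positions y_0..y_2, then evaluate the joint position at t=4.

y_0 = S_0(0) = a_0 = -2
y_1 = S_1(0) = a_1 = -3
y_2 = S_1(2) = 2
t_q=4 is in segment 1 (τ=1); S_1(τ)=-37/40

y_0=-2 y_1=-3 y_2=2
S(4) = -37/40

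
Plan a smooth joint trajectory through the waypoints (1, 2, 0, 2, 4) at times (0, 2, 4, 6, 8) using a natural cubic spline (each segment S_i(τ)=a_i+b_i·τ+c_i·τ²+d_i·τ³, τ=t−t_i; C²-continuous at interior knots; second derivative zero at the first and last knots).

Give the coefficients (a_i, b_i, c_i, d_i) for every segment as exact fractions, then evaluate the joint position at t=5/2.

  seg 0: a=1 b=117/112 c=0 d=-61/448
  seg 1: a=2 b=-33/56 c=-183/224 d=137/448
  seg 2: a=0 b=-3/16 c=57/56 d=-95/448
  seg 3: a=2 b=75/56 c=-57/224 d=19/448
S(5/2) = 5517/3584

Δ: Δ0=1/2, Δ1=-1, Δ2=1, Δ3=1
row 1: diag=8, rhs=-9; c'=1/4, d'=-9/8
row 2: denom=8−2·1/4=15/2; d'=(12−2·-9/8)/(15/2)=19/10
row 3: denom=8−2·4/15=112/15; d'=(0−2·19/10)/(112/15)=-57/112
back: M3=-57/112
back: M2=19/10−4/15·-57/112=57/28
back: M1=-9/8−1/4·57/28=-183/112
M: M0=0, M1=-183/112, M2=57/28, M3=-57/112, M4=0
seg 0: a=1, c=M0/2=0, d=(M1−M0)/(6·2)=-61/448, b=Δ0−h0·(2M0+M1)/6=117/112
seg 1: a=2, c=M1/2=-183/224, d=(M2−M1)/(6·2)=137/448, b=Δ1−h1·(2M1+M2)/6=-33/56
seg 2: a=0, c=M2/2=57/56, d=(M3−M2)/(6·2)=-95/448, b=Δ2−h2·(2M2+M3)/6=-3/16
seg 3: a=2, c=M3/2=-57/224, d=(M4−M3)/(6·2)=19/448, b=Δ3−h3·(2M3+M4)/6=75/56
t_q=5/2 → seg 1, τ=1/2; S=2+-33/56·τ+-183/224·τ²+137/448·τ³=5517/3584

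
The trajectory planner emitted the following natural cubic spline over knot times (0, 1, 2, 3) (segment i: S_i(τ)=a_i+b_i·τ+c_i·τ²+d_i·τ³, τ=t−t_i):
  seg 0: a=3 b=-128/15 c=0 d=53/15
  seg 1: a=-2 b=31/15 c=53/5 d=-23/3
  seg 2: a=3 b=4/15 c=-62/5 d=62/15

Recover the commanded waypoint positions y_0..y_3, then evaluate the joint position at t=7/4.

y_0 = S_0(0) = a_0 = 3
y_1 = S_1(0) = a_1 = -2
y_2 = S_2(0) = a_2 = 3
y_3 = S_2(1) = -5
t_q=7/4 is in segment 1 (τ=3/4); S_1(τ)=729/320

y_0=3 y_1=-2 y_2=3 y_3=-5
S(7/4) = 729/320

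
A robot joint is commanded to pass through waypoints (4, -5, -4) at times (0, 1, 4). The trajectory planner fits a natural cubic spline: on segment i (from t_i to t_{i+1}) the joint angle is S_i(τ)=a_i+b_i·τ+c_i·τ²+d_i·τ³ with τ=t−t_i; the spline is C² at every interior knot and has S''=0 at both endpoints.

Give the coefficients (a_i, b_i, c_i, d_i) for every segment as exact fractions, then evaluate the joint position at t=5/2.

  seg 0: a=4 b=-61/6 c=0 d=7/6
  seg 1: a=-5 b=-20/3 c=7/2 d=-7/18
S(5/2) = -135/16

Δ: Δ0=-9, Δ1=1/3
row 1: diag=8, rhs=56; c'=3/8, d'=7
back: M1=7
M: M0=0, M1=7, M2=0
seg 0: a=4, c=M0/2=0, d=(M1−M0)/(6·1)=7/6, b=Δ0−h0·(2M0+M1)/6=-61/6
seg 1: a=-5, c=M1/2=7/2, d=(M2−M1)/(6·3)=-7/18, b=Δ1−h1·(2M1+M2)/6=-20/3
t_q=5/2 → seg 1, τ=3/2; S=-5+-20/3·τ+7/2·τ²+-7/18·τ³=-135/16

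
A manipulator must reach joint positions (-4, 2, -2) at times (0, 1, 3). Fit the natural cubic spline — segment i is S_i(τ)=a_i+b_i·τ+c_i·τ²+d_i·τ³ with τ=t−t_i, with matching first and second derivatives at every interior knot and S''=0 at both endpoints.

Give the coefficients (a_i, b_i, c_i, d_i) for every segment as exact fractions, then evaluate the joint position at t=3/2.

Δ: Δ0=6, Δ1=-2
row 1: diag=6, rhs=-48; c'=1/3, d'=-8
back: M1=-8
M: M0=0, M1=-8, M2=0
seg 0: a=-4, c=M0/2=0, d=(M1−M0)/(6·1)=-4/3, b=Δ0−h0·(2M0+M1)/6=22/3
seg 1: a=2, c=M1/2=-4, d=(M2−M1)/(6·2)=2/3, b=Δ1−h1·(2M1+M2)/6=10/3
t_q=3/2 → seg 1, τ=1/2; S=2+10/3·τ+-4·τ²+2/3·τ³=11/4

  seg 0: a=-4 b=22/3 c=0 d=-4/3
  seg 1: a=2 b=10/3 c=-4 d=2/3
S(3/2) = 11/4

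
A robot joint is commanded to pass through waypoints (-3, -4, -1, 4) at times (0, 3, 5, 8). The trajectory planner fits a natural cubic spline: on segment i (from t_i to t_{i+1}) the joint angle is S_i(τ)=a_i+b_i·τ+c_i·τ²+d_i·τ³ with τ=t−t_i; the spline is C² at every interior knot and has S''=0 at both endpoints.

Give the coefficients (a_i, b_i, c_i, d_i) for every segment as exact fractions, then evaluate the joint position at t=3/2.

  seg 0: a=-3 b=-43/48 c=0 d=1/16
  seg 1: a=-4 b=19/24 c=9/16 d=-5/48
  seg 2: a=-1 b=43/24 c=-1/16 d=1/144
S(3/2) = -529/128

Δ: Δ0=-1/3, Δ1=3/2, Δ2=5/3
row 1: diag=10, rhs=11; c'=1/5, d'=11/10
row 2: denom=10−2·1/5=48/5; d'=(1−2·11/10)/(48/5)=-1/8
back: M2=-1/8
back: M1=11/10−1/5·-1/8=9/8
M: M0=0, M1=9/8, M2=-1/8, M3=0
seg 0: a=-3, c=M0/2=0, d=(M1−M0)/(6·3)=1/16, b=Δ0−h0·(2M0+M1)/6=-43/48
seg 1: a=-4, c=M1/2=9/16, d=(M2−M1)/(6·2)=-5/48, b=Δ1−h1·(2M1+M2)/6=19/24
seg 2: a=-1, c=M2/2=-1/16, d=(M3−M2)/(6·3)=1/144, b=Δ2−h2·(2M2+M3)/6=43/24
t_q=3/2 → seg 0, τ=3/2; S=-3+-43/48·τ+0·τ²+1/16·τ³=-529/128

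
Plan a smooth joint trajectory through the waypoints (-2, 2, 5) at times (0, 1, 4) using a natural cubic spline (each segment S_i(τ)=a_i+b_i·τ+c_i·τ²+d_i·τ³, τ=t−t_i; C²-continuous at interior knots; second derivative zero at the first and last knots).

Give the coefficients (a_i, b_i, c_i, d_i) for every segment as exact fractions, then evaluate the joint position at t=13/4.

Δ: Δ0=4, Δ1=1
row 1: diag=8, rhs=-18; c'=3/8, d'=-9/4
back: M1=-9/4
M: M0=0, M1=-9/4, M2=0
seg 0: a=-2, c=M0/2=0, d=(M1−M0)/(6·1)=-3/8, b=Δ0−h0·(2M0+M1)/6=35/8
seg 1: a=2, c=M1/2=-9/8, d=(M2−M1)/(6·3)=1/8, b=Δ1−h1·(2M1+M2)/6=13/4
t_q=13/4 → seg 1, τ=9/4; S=2+13/4·τ+-9/8·τ²+1/8·τ³=2581/512

  seg 0: a=-2 b=35/8 c=0 d=-3/8
  seg 1: a=2 b=13/4 c=-9/8 d=1/8
S(13/4) = 2581/512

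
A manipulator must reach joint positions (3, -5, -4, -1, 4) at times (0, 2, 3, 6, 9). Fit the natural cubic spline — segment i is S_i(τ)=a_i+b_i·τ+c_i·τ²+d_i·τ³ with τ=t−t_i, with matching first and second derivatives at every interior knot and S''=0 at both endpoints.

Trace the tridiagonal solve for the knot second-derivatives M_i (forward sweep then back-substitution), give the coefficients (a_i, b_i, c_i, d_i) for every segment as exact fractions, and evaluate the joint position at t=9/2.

  seg 0: a=3 b=-1457/255 c=0 d=437/1020
  seg 1: a=-5 b=-146/255 c=437/170 d=-509/510
  seg 2: a=-4 b=803/510 c=-36/85 d=71/918
  seg 3: a=-1 b=286/255 c=139/510 d=-139/4590
S(9/2) = -3169/1360

Δ: Δ0=-4, Δ1=1, Δ2=1, Δ3=5/3
row 1: diag=6, rhs=30; c'=1/6, d'=5
row 2: denom=8−1·1/6=47/6; d'=(0−1·5)/(47/6)=-30/47
row 3: denom=12−3·18/47=510/47; d'=(4−3·-30/47)/(510/47)=139/255
back: M3=139/255
back: M2=-30/47−18/47·139/255=-72/85
back: M1=5−1/6·-72/85=437/85
M: M0=0, M1=437/85, M2=-72/85, M3=139/255, M4=0
seg 0: a=3, c=M0/2=0, d=(M1−M0)/(6·2)=437/1020, b=Δ0−h0·(2M0+M1)/6=-1457/255
seg 1: a=-5, c=M1/2=437/170, d=(M2−M1)/(6·1)=-509/510, b=Δ1−h1·(2M1+M2)/6=-146/255
seg 2: a=-4, c=M2/2=-36/85, d=(M3−M2)/(6·3)=71/918, b=Δ2−h2·(2M2+M3)/6=803/510
seg 3: a=-1, c=M3/2=139/510, d=(M4−M3)/(6·3)=-139/4590, b=Δ3−h3·(2M3+M4)/6=286/255
t_q=9/2 → seg 2, τ=3/2; S=-4+803/510·τ+-36/85·τ²+71/918·τ³=-3169/1360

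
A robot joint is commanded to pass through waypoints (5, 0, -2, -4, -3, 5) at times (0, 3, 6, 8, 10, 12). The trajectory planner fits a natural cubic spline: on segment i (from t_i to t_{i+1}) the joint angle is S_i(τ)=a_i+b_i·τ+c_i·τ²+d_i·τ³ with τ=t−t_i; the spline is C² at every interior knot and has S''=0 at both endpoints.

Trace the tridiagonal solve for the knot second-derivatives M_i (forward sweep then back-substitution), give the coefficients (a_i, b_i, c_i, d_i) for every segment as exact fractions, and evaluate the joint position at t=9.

  seg 0: a=5 b=-6217/3138 c=0 d=329/9414
  seg 1: a=0 b=-1628/1569 c=329/1046 d=-599/9414
  seg 2: a=-2 b=-2725/3138 c=-135/523 d=1207/12552
  seg 3: a=-4 b=-1172/1569 c=667/2092 d=239/1569
  seg 4: a=-3 b=3697/1569 c=2579/2092 d=-2579/12552
S(9) = -8945/2092

Δ: Δ0=-5/3, Δ1=-2/3, Δ2=-1, Δ3=1/2, Δ4=4
row 1: diag=12, rhs=6; c'=1/4, d'=1/2
row 2: denom=10−3·1/4=37/4; d'=(-2−3·1/2)/(37/4)=-14/37
row 3: denom=8−2·8/37=280/37; d'=(9−2·-14/37)/(280/37)=361/280
row 4: denom=8−2·37/140=523/70; d'=(21−2·361/280)/(523/70)=2579/1046
back: M4=2579/1046
back: M3=361/280−37/140·2579/1046=667/1046
back: M2=-14/37−8/37·667/1046=-270/523
back: M1=1/2−1/4·-270/523=329/523
M: M0=0, M1=329/523, M2=-270/523, M3=667/1046, M4=2579/1046, M5=0
seg 0: a=5, c=M0/2=0, d=(M1−M0)/(6·3)=329/9414, b=Δ0−h0·(2M0+M1)/6=-6217/3138
seg 1: a=0, c=M1/2=329/1046, d=(M2−M1)/(6·3)=-599/9414, b=Δ1−h1·(2M1+M2)/6=-1628/1569
seg 2: a=-2, c=M2/2=-135/523, d=(M3−M2)/(6·2)=1207/12552, b=Δ2−h2·(2M2+M3)/6=-2725/3138
seg 3: a=-4, c=M3/2=667/2092, d=(M4−M3)/(6·2)=239/1569, b=Δ3−h3·(2M3+M4)/6=-1172/1569
seg 4: a=-3, c=M4/2=2579/2092, d=(M5−M4)/(6·2)=-2579/12552, b=Δ4−h4·(2M4+M5)/6=3697/1569
t_q=9 → seg 3, τ=1; S=-4+-1172/1569·τ+667/2092·τ²+239/1569·τ³=-8945/2092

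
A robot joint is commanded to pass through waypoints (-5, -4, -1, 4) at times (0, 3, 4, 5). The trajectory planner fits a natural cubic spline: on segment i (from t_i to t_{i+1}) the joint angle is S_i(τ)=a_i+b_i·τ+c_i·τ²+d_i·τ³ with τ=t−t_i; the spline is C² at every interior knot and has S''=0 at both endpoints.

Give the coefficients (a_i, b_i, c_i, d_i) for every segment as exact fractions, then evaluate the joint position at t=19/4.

Δ: Δ0=1/3, Δ1=3, Δ2=5
row 1: diag=8, rhs=16; c'=1/8, d'=2
row 2: denom=4−1·1/8=31/8; d'=(12−1·2)/(31/8)=80/31
back: M2=80/31
back: M1=2−1/8·80/31=52/31
M: M0=0, M1=52/31, M2=80/31, M3=0
seg 0: a=-5, c=M0/2=0, d=(M1−M0)/(6·3)=26/279, b=Δ0−h0·(2M0+M1)/6=-47/93
seg 1: a=-4, c=M1/2=26/31, d=(M2−M1)/(6·1)=14/93, b=Δ1−h1·(2M1+M2)/6=187/93
seg 2: a=-1, c=M2/2=40/31, d=(M3−M2)/(6·1)=-40/93, b=Δ2−h2·(2M2+M3)/6=385/93
t_q=19/4 → seg 2, τ=3/4; S=-1+385/93·τ+40/31·τ²+-40/93·τ³=657/248

  seg 0: a=-5 b=-47/93 c=0 d=26/279
  seg 1: a=-4 b=187/93 c=26/31 d=14/93
  seg 2: a=-1 b=385/93 c=40/31 d=-40/93
S(19/4) = 657/248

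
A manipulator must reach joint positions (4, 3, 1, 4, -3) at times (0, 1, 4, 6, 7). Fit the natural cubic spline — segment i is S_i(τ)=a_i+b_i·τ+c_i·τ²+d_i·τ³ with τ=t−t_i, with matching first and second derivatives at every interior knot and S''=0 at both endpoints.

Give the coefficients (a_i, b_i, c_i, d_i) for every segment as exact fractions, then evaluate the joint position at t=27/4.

Δ: Δ0=-1, Δ1=-2/3, Δ2=3/2, Δ3=-7
row 1: diag=8, rhs=2; c'=3/8, d'=1/4
row 2: denom=10−3·3/8=71/8; d'=(13−3·1/4)/(71/8)=98/71
row 3: denom=6−2·16/71=394/71; d'=(-51−2·98/71)/(394/71)=-3817/394
back: M3=-3817/394
back: M2=98/71−16/71·-3817/394=702/197
back: M1=1/4−3/8·702/197=-214/197
M: M0=0, M1=-214/197, M2=702/197, M3=-3817/394, M4=0
seg 0: a=4, c=M0/2=0, d=(M1−M0)/(6·1)=-107/591, b=Δ0−h0·(2M0+M1)/6=-484/591
seg 1: a=3, c=M1/2=-107/197, d=(M2−M1)/(6·3)=458/1773, b=Δ1−h1·(2M1+M2)/6=-805/591
seg 2: a=1, c=M2/2=351/197, d=(M3−M2)/(6·2)=-5221/4728, b=Δ2−h2·(2M2+M3)/6=1391/591
seg 3: a=4, c=M3/2=-3817/788, d=(M4−M3)/(6·1)=3817/2364, b=Δ3−h3·(2M3+M4)/6=-4457/1182
t_q=27/4 → seg 3, τ=3/4; S=4+-4457/1182·τ+-3817/788·τ²+3817/2364·τ³=-43955/50432

  seg 0: a=4 b=-484/591 c=0 d=-107/591
  seg 1: a=3 b=-805/591 c=-107/197 d=458/1773
  seg 2: a=1 b=1391/591 c=351/197 d=-5221/4728
  seg 3: a=4 b=-4457/1182 c=-3817/788 d=3817/2364
S(27/4) = -43955/50432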